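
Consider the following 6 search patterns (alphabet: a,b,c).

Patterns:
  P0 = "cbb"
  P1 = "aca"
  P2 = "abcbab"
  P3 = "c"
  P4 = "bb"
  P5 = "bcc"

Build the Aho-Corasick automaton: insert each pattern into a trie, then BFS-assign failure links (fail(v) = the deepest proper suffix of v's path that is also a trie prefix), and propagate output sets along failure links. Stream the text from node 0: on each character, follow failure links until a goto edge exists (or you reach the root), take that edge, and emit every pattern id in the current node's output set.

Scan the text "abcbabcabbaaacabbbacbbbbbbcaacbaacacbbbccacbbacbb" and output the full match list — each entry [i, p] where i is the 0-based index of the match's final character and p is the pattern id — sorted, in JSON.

Build:
Trie nodes:
  n0 'ε': a→4 b→12 c→1
  n1 'c': b→2  [P3 ends]
  n2 'cb': b→3
  n3 'cbb': ·  [P0 ends]
  n4 'a': b→7 c→5
  n5 'ac': a→6
  n6 'aca': ·  [P1 ends]
  n7 'ab': c→8
  n8 'abc': b→9
  n9 'abcb': a→10
  n10 'abcba': b→11
  n11 'abcbab': ·  [P2 ends]
  n12 'b': b→13 c→14
  n13 'bb': ·  [P4 ends]
  n14 'bc': c→15
  n15 'bcc': ·  [P5 ends]

Failure links (BFS by depth):
  n1('c'): parent n0 fail=0; on 'c' 0 → fail=0;  out {3}∪∅={3}
  n4('a'): parent n0 fail=0; on 'a' 0 → fail=0;  out ∅∪∅=∅
  n12('b'): parent n0 fail=0; on 'b' 0 → fail=0;  out ∅∪∅=∅
  n2('cb'): parent n1 fail=0; on 'b' 0 → fail=12;  out ∅∪∅=∅
  n5('ac'): parent n4 fail=0; on 'c' 0 → fail=1;  out ∅∪{3}={3}
  n7('ab'): parent n4 fail=0; on 'b' 0 → fail=12;  out ∅∪∅=∅
  n13('bb'): parent n12 fail=0; on 'b' 0 → fail=12;  out {4}∪∅={4}
  n14('bc'): parent n12 fail=0; on 'c' 0 → fail=1;  out ∅∪{3}={3}
  n3('cbb'): parent n2 fail=12; on 'b' 12 → fail=13;  out {0}∪{4}={0,4}
  n6('aca'): parent n5 fail=1; on 'a' 1→0 → fail=4;  out {1}∪∅={1}
  n8('abc'): parent n7 fail=12; on 'c' 12 → fail=14;  out ∅∪{3}={3}
  n15('bcc'): parent n14 fail=1; on 'c' 1→0 → fail=1;  out {5}∪{3}={3,5}
  n9('abcb'): parent n8 fail=14; on 'b' 14→1 → fail=2;  out ∅∪∅=∅
  n10('abcba'): parent n9 fail=2; on 'a' 2→12→0 → fail=4;  out ∅∪∅=∅
  n11('abcbab'): parent n10 fail=4; on 'b' 4 → fail=7;  out {2}∪∅={2}

Scan:
[0] read 'a'  n0⇒n4
[1] read 'b'  n4⇒n7
[2] read 'c'  n7⇒n8  emit P3@[2:2]
[3] read 'b'  n8⇒n9
[4] read 'a'  n9⇒n10
[5] read 'b'  n10⇒n11  emit P2@[0:5]
[6] read 'c'  n11⇒n8 (via fail)  emit P3@[6:6]
[7] read 'a'  n8⇒n4 (via fail)
[8] read 'b'  n4⇒n7
[9] read 'b'  n7⇒n13 (via fail)  emit P4@[8:9]
[10] read 'a'  n13⇒n4 (via fail)
[11] read 'a'  n4⇒n4 (via fail)
[12] read 'a'  n4⇒n4 (via fail)
[13] read 'c'  n4⇒n5  emit P3@[13:13]
[14] read 'a'  n5⇒n6  emit P1@[12:14]
[15] read 'b'  n6⇒n7 (via fail)
[16] read 'b'  n7⇒n13 (via fail)  emit P4@[15:16]
[17] read 'b'  n13⇒n13 (via fail)  emit P4@[16:17]
[18] read 'a'  n13⇒n4 (via fail)
[19] read 'c'  n4⇒n5  emit P3@[19:19]
[20] read 'b'  n5⇒n2 (via fail)
[21] read 'b'  n2⇒n3  emit P0@[19:21],P4@[20:21]
[22] read 'b'  n3⇒n13 (via fail)  emit P4@[21:22]
[23] read 'b'  n13⇒n13 (via fail)  emit P4@[22:23]
[24] read 'b'  n13⇒n13 (via fail)  emit P4@[23:24]
[25] read 'b'  n13⇒n13 (via fail)  emit P4@[24:25]
[26] read 'c'  n13⇒n14 (via fail)  emit P3@[26:26]
[27] read 'a'  n14⇒n4 (via fail)
[28] read 'a'  n4⇒n4 (via fail)
[29] read 'c'  n4⇒n5  emit P3@[29:29]
[30] read 'b'  n5⇒n2 (via fail)
[31] read 'a'  n2⇒n4 (via fail)
[32] read 'a'  n4⇒n4 (via fail)
[33] read 'c'  n4⇒n5  emit P3@[33:33]
[34] read 'a'  n5⇒n6  emit P1@[32:34]
[35] read 'c'  n6⇒n5 (via fail)  emit P3@[35:35]
[36] read 'b'  n5⇒n2 (via fail)
[37] read 'b'  n2⇒n3  emit P0@[35:37],P4@[36:37]
[38] read 'b'  n3⇒n13 (via fail)  emit P4@[37:38]
[39] read 'c'  n13⇒n14 (via fail)  emit P3@[39:39]
[40] read 'c'  n14⇒n15  emit P3@[40:40],P5@[38:40]
[41] read 'a'  n15⇒n4 (via fail)
[42] read 'c'  n4⇒n5  emit P3@[42:42]
[43] read 'b'  n5⇒n2 (via fail)
[44] read 'b'  n2⇒n3  emit P0@[42:44],P4@[43:44]
[45] read 'a'  n3⇒n4 (via fail)
[46] read 'c'  n4⇒n5  emit P3@[46:46]
[47] read 'b'  n5⇒n2 (via fail)
[48] read 'b'  n2⇒n3  emit P0@[46:48],P4@[47:48]

All matches (sorted): [[2,3],[5,2],[6,3],[9,4],[13,3],[14,1],[16,4],[17,4],[19,3],[21,0],[21,4],[22,4],[23,4],[24,4],[25,4],[26,3],[29,3],[33,3],[34,1],[35,3],[37,0],[37,4],[38,4],[39,3],[40,3],[40,5],[42,3],[44,0],[44,4],[46,3],[48,0],[48,4]]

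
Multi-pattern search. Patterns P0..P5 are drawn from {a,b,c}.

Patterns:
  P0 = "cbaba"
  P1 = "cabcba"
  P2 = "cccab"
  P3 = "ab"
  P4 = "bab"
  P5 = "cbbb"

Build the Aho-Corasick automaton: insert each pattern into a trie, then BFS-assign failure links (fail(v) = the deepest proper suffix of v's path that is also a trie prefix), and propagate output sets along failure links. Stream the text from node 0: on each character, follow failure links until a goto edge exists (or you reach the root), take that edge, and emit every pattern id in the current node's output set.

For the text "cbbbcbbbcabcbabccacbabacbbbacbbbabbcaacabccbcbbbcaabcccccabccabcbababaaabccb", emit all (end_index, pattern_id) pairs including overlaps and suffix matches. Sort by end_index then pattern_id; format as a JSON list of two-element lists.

Build automaton:
Trie (insert patterns):
  n0 'ε': a→15 b→17 c→1
  n1 'c': a→6 b→2 c→11
  n2 'cb': a→3 b→20
  n3 'cba': b→4
  n4 'cbab': a→5
  n5 'cbaba': ·  ←P0
  n6 'ca': b→7
  n7 'cab': c→8
  n8 'cabc': b→9
  n9 'cabcb': a→10
  n10 'cabcba': ·  ←P1
  n11 'cc': c→12
  n12 'ccc': a→13
  n13 'ccca': b→14
  n14 'cccab': ·  ←P2
  n15 'a': b→16
  n16 'ab': ·  ←P3
  n17 'b': a→18
  n18 'ba': b→19
  n19 'bab': ·  ←P4
  n20 'cbb': b→21
  n21 'cbbb': ·  ←P5

BFS fail/out derivation:
  fail(1) 'c': from fail(0)=0 chase 'c': 0 ⇒ 0;  out=∅∪out(0)=∅
  fail(15) 'a': from fail(0)=0 chase 'a': 0 ⇒ 0;  out=∅∪out(0)=∅
  fail(17) 'b': from fail(0)=0 chase 'b': 0 ⇒ 0;  out=∅∪out(0)=∅
  fail(2) 'cb': from fail(1)=0 chase 'b': 0 ⇒ 17;  out=∅∪out(17)=∅
  fail(6) 'ca': from fail(1)=0 chase 'a': 0 ⇒ 15;  out=∅∪out(15)=∅
  fail(11) 'cc': from fail(1)=0 chase 'c': 0 ⇒ 1;  out=∅∪out(1)=∅
  fail(16) 'ab': from fail(15)=0 chase 'b': 0 ⇒ 17;  out={3}∪out(17)={3}
  fail(18) 'ba': from fail(17)=0 chase 'a': 0 ⇒ 15;  out=∅∪out(15)=∅
  fail(3) 'cba': from fail(2)=17 chase 'a': 17 ⇒ 18;  out=∅∪out(18)=∅
  fail(7) 'cab': from fail(6)=15 chase 'b': 15 ⇒ 16;  out=∅∪out(16)={3}
  fail(12) 'ccc': from fail(11)=1 chase 'c': 1 ⇒ 11;  out=∅∪out(11)=∅
  fail(19) 'bab': from fail(18)=15 chase 'b': 15 ⇒ 16;  out={4}∪out(16)={3,4}
  fail(20) 'cbb': from fail(2)=17 chase 'b': 17→0 ⇒ 17;  out=∅∪out(17)=∅
  fail(4) 'cbab': from fail(3)=18 chase 'b': 18 ⇒ 19;  out=∅∪out(19)={3,4}
  fail(8) 'cabc': from fail(7)=16 chase 'c': 16→17→0 ⇒ 1;  out=∅∪out(1)=∅
  fail(13) 'ccca': from fail(12)=11 chase 'a': 11→1 ⇒ 6;  out=∅∪out(6)=∅
  fail(21) 'cbbb': from fail(20)=17 chase 'b': 17→0 ⇒ 17;  out={5}∪out(17)={5}
  fail(5) 'cbaba': from fail(4)=19 chase 'a': 19→16→17 ⇒ 18;  out={0}∪out(18)={0}
  fail(9) 'cabcb': from fail(8)=1 chase 'b': 1 ⇒ 2;  out=∅∪out(2)=∅
  fail(14) 'cccab': from fail(13)=6 chase 'b': 6 ⇒ 7;  out={2}∪out(7)={2,3}
  fail(10) 'cabcba': from fail(9)=2 chase 'a': 2 ⇒ 3;  out={1}∪out(3)={1}

Scan:
pos 0 'c': at 1
pos 1 'b': at 2
pos 2 'b': at 20
pos 3 'b': at 21  emit P5@[0:3]
pos 4 'c': at 1 (via fail)
pos 5 'b': at 2
pos 6 'b': at 20
pos 7 'b': at 21  emit P5@[4:7]
pos 8 'c': at 1 (via fail)
pos 9 'a': at 6
pos 10 'b': at 7  emit P3@[9:10]
pos 11 'c': at 8
pos 12 'b': at 9
pos 13 'a': at 10  emit P1@[8:13]
pos 14 'b': at 4 (via fail)  emit P3@[13:14],P4@[12:14]
pos 15 'c': at 1 (via fail)
pos 16 'c': at 11
pos 17 'a': at 6 (via fail)
pos 18 'c': at 1 (via fail)
pos 19 'b': at 2
pos 20 'a': at 3
pos 21 'b': at 4  emit P3@[20:21],P4@[19:21]
pos 22 'a': at 5  emit P0@[18:22]
pos 23 'c': at 1 (via fail)
pos 24 'b': at 2
pos 25 'b': at 20
pos 26 'b': at 21  emit P5@[23:26]
pos 27 'a': at 18 (via fail)
pos 28 'c': at 1 (via fail)
pos 29 'b': at 2
pos 30 'b': at 20
pos 31 'b': at 21  emit P5@[28:31]
pos 32 'a': at 18 (via fail)
pos 33 'b': at 19  emit P3@[32:33],P4@[31:33]
pos 34 'b': at 17 (via fail)
pos 35 'c': at 1 (via fail)
pos 36 'a': at 6
pos 37 'a': at 15 (via fail)
pos 38 'c': at 1 (via fail)
pos 39 'a': at 6
pos 40 'b': at 7  emit P3@[39:40]
pos 41 'c': at 8
pos 42 'c': at 11 (via fail)
pos 43 'b': at 2 (via fail)
pos 44 'c': at 1 (via fail)
pos 45 'b': at 2
pos 46 'b': at 20
pos 47 'b': at 21  emit P5@[44:47]
pos 48 'c': at 1 (via fail)
pos 49 'a': at 6
pos 50 'a': at 15 (via fail)
pos 51 'b': at 16  emit P3@[50:51]
pos 52 'c': at 1 (via fail)
pos 53 'c': at 11
pos 54 'c': at 12
pos 55 'c': at 12 (via fail)
pos 56 'c': at 12 (via fail)
pos 57 'a': at 13
pos 58 'b': at 14  emit P2@[54:58],P3@[57:58]
pos 59 'c': at 8 (via fail)
pos 60 'c': at 11 (via fail)
pos 61 'a': at 6 (via fail)
pos 62 'b': at 7  emit P3@[61:62]
pos 63 'c': at 8
pos 64 'b': at 9
pos 65 'a': at 10  emit P1@[60:65]
pos 66 'b': at 4 (via fail)  emit P3@[65:66],P4@[64:66]
pos 67 'a': at 5  emit P0@[63:67]
pos 68 'b': at 19 (via fail)  emit P3@[67:68],P4@[66:68]
pos 69 'a': at 18 (via fail)
pos 70 'a': at 15 (via fail)
pos 71 'a': at 15 (via fail)
pos 72 'b': at 16  emit P3@[71:72]
pos 73 'c': at 1 (via fail)
pos 74 'c': at 11
pos 75 'b': at 2 (via fail)

Result: [[3,5],[7,5],[10,3],[13,1],[14,3],[14,4],[21,3],[21,4],[22,0],[26,5],[31,5],[33,3],[33,4],[40,3],[47,5],[51,3],[58,2],[58,3],[62,3],[65,1],[66,3],[66,4],[67,0],[68,3],[68,4],[72,3]]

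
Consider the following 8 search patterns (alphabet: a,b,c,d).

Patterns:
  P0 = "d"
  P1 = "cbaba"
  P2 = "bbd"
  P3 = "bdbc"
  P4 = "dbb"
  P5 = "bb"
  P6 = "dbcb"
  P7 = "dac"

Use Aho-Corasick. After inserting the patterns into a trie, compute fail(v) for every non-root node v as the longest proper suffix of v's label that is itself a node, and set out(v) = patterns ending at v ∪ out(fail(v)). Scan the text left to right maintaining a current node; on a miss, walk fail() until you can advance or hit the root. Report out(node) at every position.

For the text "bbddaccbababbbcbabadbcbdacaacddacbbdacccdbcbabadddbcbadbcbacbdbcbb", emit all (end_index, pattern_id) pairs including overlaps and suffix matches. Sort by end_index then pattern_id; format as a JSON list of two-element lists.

Construct AC machine:
Trie nodes:
  0='ε' goto b→7 c→2 d→1
  1='d' goto a→17 b→13  [P0 ends]
  2='c' goto b→3
  3='cb' goto a→4
  4='cba' goto b→5
  5='cbab' goto a→6
  6='cbaba' goto ·  [P1 ends]
  7='b' goto b→8 d→10
  8='bb' goto d→9  [P5 ends]
  9='bbd' goto ·  [P2 ends]
  10='bd' goto b→11
  11='bdb' goto c→12
  12='bdbc' goto ·  [P3 ends]
  13='db' goto b→14 c→15
  14='dbb' goto ·  [P4 ends]
  15='dbc' goto b→16
  16='dbcb' goto ·  [P6 ends]
  17='da' goto c→18
  18='dac' goto ·  [P7 ends]

BFS fail/out derivation:
  fail(1) 'd': from fail(0)=0 chase 'd': 0 ⇒ 0;  out={0}∪out(0)={0}
  fail(2) 'c': from fail(0)=0 chase 'c': 0 ⇒ 0;  out=∅∪out(0)=∅
  fail(7) 'b': from fail(0)=0 chase 'b': 0 ⇒ 0;  out=∅∪out(0)=∅
  fail(3) 'cb': from fail(2)=0 chase 'b': 0 ⇒ 7;  out=∅∪out(7)=∅
  fail(8) 'bb': from fail(7)=0 chase 'b': 0 ⇒ 7;  out={5}∪out(7)={5}
  fail(10) 'bd': from fail(7)=0 chase 'd': 0 ⇒ 1;  out=∅∪out(1)={0}
  fail(13) 'db': from fail(1)=0 chase 'b': 0 ⇒ 7;  out=∅∪out(7)=∅
  fail(17) 'da': from fail(1)=0 chase 'a': 0 ⇒ 0;  out=∅∪out(0)=∅
  fail(4) 'cba': from fail(3)=7 chase 'a': 7→0 ⇒ 0;  out=∅∪out(0)=∅
  fail(9) 'bbd': from fail(8)=7 chase 'd': 7 ⇒ 10;  out={2}∪out(10)={0,2}
  fail(11) 'bdb': from fail(10)=1 chase 'b': 1 ⇒ 13;  out=∅∪out(13)=∅
  fail(14) 'dbb': from fail(13)=7 chase 'b': 7 ⇒ 8;  out={4}∪out(8)={4,5}
  fail(15) 'dbc': from fail(13)=7 chase 'c': 7→0 ⇒ 2;  out=∅∪out(2)=∅
  fail(18) 'dac': from fail(17)=0 chase 'c': 0 ⇒ 2;  out={7}∪out(2)={7}
  fail(5) 'cbab': from fail(4)=0 chase 'b': 0 ⇒ 7;  out=∅∪out(7)=∅
  fail(12) 'bdbc': from fail(11)=13 chase 'c': 13 ⇒ 15;  out={3}∪out(15)={3}
  fail(16) 'dbcb': from fail(15)=2 chase 'b': 2 ⇒ 3;  out={6}∪out(3)={6}
  fail(6) 'cbaba': from fail(5)=7 chase 'a': 7→0 ⇒ 0;  out={1}∪out(0)={1}

Text stream:
[0] read 'b'  n0⇒n7
[1] read 'b'  n7⇒n8  emit P5@[0:1]
[2] read 'd'  n8⇒n9  emit P0@[2:2],P2@[0:2]
[3] read 'd'  n9⇒n1 ·f  emit P0@[3:3]
[4] read 'a'  n1⇒n17
[5] read 'c'  n17⇒n18  emit P7@[3:5]
[6] read 'c'  n18⇒n2 ·f
[7] read 'b'  n2⇒n3
[8] read 'a'  n3⇒n4
[9] read 'b'  n4⇒n5
[10] read 'a'  n5⇒n6  emit P1@[6:10]
[11] read 'b'  n6⇒n7 ·f
[12] read 'b'  n7⇒n8  emit P5@[11:12]
[13] read 'b'  n8⇒n8 ·f  emit P5@[12:13]
[14] read 'c'  n8⇒n2 ·f
[15] read 'b'  n2⇒n3
[16] read 'a'  n3⇒n4
[17] read 'b'  n4⇒n5
[18] read 'a'  n5⇒n6  emit P1@[14:18]
[19] read 'd'  n6⇒n1 ·f  emit P0@[19:19]
[20] read 'b'  n1⇒n13
[21] read 'c'  n13⇒n15
[22] read 'b'  n15⇒n16  emit P6@[19:22]
[23] read 'd'  n16⇒n10 ·f  emit P0@[23:23]
[24] read 'a'  n10⇒n17 ·f
[25] read 'c'  n17⇒n18  emit P7@[23:25]
[26] read 'a'  n18⇒n0 ·f
[27] read 'a'  n0⇒n0
[28] read 'c'  n0⇒n2
[29] read 'd'  n2⇒n1 ·f  emit P0@[29:29]
[30] read 'd'  n1⇒n1 ·f  emit P0@[30:30]
[31] read 'a'  n1⇒n17
[32] read 'c'  n17⇒n18  emit P7@[30:32]
[33] read 'b'  n18⇒n3 ·f
[34] read 'b'  n3⇒n8 ·f  emit P5@[33:34]
[35] read 'd'  n8⇒n9  emit P0@[35:35],P2@[33:35]
[36] read 'a'  n9⇒n17 ·f
[37] read 'c'  n17⇒n18  emit P7@[35:37]
[38] read 'c'  n18⇒n2 ·f
[39] read 'c'  n2⇒n2 ·f
[40] read 'd'  n2⇒n1 ·f  emit P0@[40:40]
[41] read 'b'  n1⇒n13
[42] read 'c'  n13⇒n15
[43] read 'b'  n15⇒n16  emit P6@[40:43]
[44] read 'a'  n16⇒n4 ·f
[45] read 'b'  n4⇒n5
[46] read 'a'  n5⇒n6  emit P1@[42:46]
[47] read 'd'  n6⇒n1 ·f  emit P0@[47:47]
[48] read 'd'  n1⇒n1 ·f  emit P0@[48:48]
[49] read 'd'  n1⇒n1 ·f  emit P0@[49:49]
[50] read 'b'  n1⇒n13
[51] read 'c'  n13⇒n15
[52] read 'b'  n15⇒n16  emit P6@[49:52]
[53] read 'a'  n16⇒n4 ·f
[54] read 'd'  n4⇒n1 ·f  emit P0@[54:54]
[55] read 'b'  n1⇒n13
[56] read 'c'  n13⇒n15
[57] read 'b'  n15⇒n16  emit P6@[54:57]
[58] read 'a'  n16⇒n4 ·f
[59] read 'c'  n4⇒n2 ·f
[60] read 'b'  n2⇒n3
[61] read 'd'  n3⇒n10 ·f  emit P0@[61:61]
[62] read 'b'  n10⇒n11
[63] read 'c'  n11⇒n12  emit P3@[60:63]
[64] read 'b'  n12⇒n16 ·f  emit P6@[61:64]
[65] read 'b'  n16⇒n8 ·f  emit P5@[64:65]

Result: [[1,5],[2,0],[2,2],[3,0],[5,7],[10,1],[12,5],[13,5],[18,1],[19,0],[22,6],[23,0],[25,7],[29,0],[30,0],[32,7],[34,5],[35,0],[35,2],[37,7],[40,0],[43,6],[46,1],[47,0],[48,0],[49,0],[52,6],[54,0],[57,6],[61,0],[63,3],[64,6],[65,5]]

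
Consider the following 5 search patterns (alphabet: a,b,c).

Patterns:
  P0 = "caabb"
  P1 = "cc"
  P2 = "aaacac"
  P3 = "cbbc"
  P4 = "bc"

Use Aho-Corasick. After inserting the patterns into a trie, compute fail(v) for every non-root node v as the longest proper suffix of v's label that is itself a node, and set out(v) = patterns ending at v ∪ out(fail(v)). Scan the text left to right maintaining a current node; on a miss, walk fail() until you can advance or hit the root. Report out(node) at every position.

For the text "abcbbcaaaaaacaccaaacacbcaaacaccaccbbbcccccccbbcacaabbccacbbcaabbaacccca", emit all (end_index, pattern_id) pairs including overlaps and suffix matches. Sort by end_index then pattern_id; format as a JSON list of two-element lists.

Build:
Trie nodes:
  n0 'ε': a→7 b→16 c→1
  n1 'c': a→2 b→13 c→6
  n2 'ca': a→3
  n3 'caa': b→4
  n4 'caab': b→5
  n5 'caabb': ·  [P0 ends]
  n6 'cc': ·  [P1 ends]
  n7 'a': a→8
  n8 'aa': a→9
  n9 'aaa': c→10
  n10 'aaac': a→11
  n11 'aaaca': c→12
  n12 'aaacac': ·  [P2 ends]
  n13 'cb': b→14
  n14 'cbb': c→15
  n15 'cbbc': ·  [P3 ends]
  n16 'b': c→17
  n17 'bc': ·  [P4 ends]

Failure links (BFS by depth):
  fail(1) 'c': from fail(0)=0 chase 'c': 0 ⇒ 0;  out=∅∪out(0)=∅
  fail(7) 'a': from fail(0)=0 chase 'a': 0 ⇒ 0;  out=∅∪out(0)=∅
  fail(16) 'b': from fail(0)=0 chase 'b': 0 ⇒ 0;  out=∅∪out(0)=∅
  fail(2) 'ca': from fail(1)=0 chase 'a': 0 ⇒ 7;  out=∅∪out(7)=∅
  fail(6) 'cc': from fail(1)=0 chase 'c': 0 ⇒ 1;  out={1}∪out(1)={1}
  fail(8) 'aa': from fail(7)=0 chase 'a': 0 ⇒ 7;  out=∅∪out(7)=∅
  fail(13) 'cb': from fail(1)=0 chase 'b': 0 ⇒ 16;  out=∅∪out(16)=∅
  fail(17) 'bc': from fail(16)=0 chase 'c': 0 ⇒ 1;  out={4}∪out(1)={4}
  fail(3) 'caa': from fail(2)=7 chase 'a': 7 ⇒ 8;  out=∅∪out(8)=∅
  fail(9) 'aaa': from fail(8)=7 chase 'a': 7 ⇒ 8;  out=∅∪out(8)=∅
  fail(14) 'cbb': from fail(13)=16 chase 'b': 16→0 ⇒ 16;  out=∅∪out(16)=∅
  fail(4) 'caab': from fail(3)=8 chase 'b': 8→7→0 ⇒ 16;  out=∅∪out(16)=∅
  fail(10) 'aaac': from fail(9)=8 chase 'c': 8→7→0 ⇒ 1;  out=∅∪out(1)=∅
  fail(15) 'cbbc': from fail(14)=16 chase 'c': 16 ⇒ 17;  out={3}∪out(17)={3,4}
  fail(5) 'caabb': from fail(4)=16 chase 'b': 16→0 ⇒ 16;  out={0}∪out(16)={0}
  fail(11) 'aaaca': from fail(10)=1 chase 'a': 1 ⇒ 2;  out=∅∪out(2)=∅
  fail(12) 'aaacac': from fail(11)=2 chase 'c': 2→7→0 ⇒ 1;  out={2}∪out(1)={2}

Text stream:
i=0 'a': node 0→7
i=1 'b': node 7→16 ·f
i=2 'c': node 16→17  → match P4@[1:2]
i=3 'b': node 17→13 ·f
i=4 'b': node 13→14
i=5 'c': node 14→15  → match P3@[2:5],P4@[4:5]
i=6 'a': node 15→2 ·f
i=7 'a': node 2→3
i=8 'a': node 3→9 ·f
i=9 'a': node 9→9 ·f
i=10 'a': node 9→9 ·f
i=11 'a': node 9→9 ·f
i=12 'c': node 9→10
i=13 'a': node 10→11
i=14 'c': node 11→12  → match P2@[9:14]
i=15 'c': node 12→6 ·f  → match P1@[14:15]
i=16 'a': node 6→2 ·f
i=17 'a': node 2→3
i=18 'a': node 3→9 ·f
i=19 'c': node 9→10
i=20 'a': node 10→11
i=21 'c': node 11→12  → match P2@[16:21]
i=22 'b': node 12→13 ·f
i=23 'c': node 13→17 ·f  → match P4@[22:23]
i=24 'a': node 17→2 ·f
i=25 'a': node 2→3
i=26 'a': node 3→9 ·f
i=27 'c': node 9→10
i=28 'a': node 10→11
i=29 'c': node 11→12  → match P2@[24:29]
i=30 'c': node 12→6 ·f  → match P1@[29:30]
i=31 'a': node 6→2 ·f
i=32 'c': node 2→1 ·f
i=33 'c': node 1→6  → match P1@[32:33]
i=34 'b': node 6→13 ·f
i=35 'b': node 13→14
i=36 'b': node 14→16 ·f
i=37 'c': node 16→17  → match P4@[36:37]
i=38 'c': node 17→6 ·f  → match P1@[37:38]
i=39 'c': node 6→6 ·f  → match P1@[38:39]
i=40 'c': node 6→6 ·f  → match P1@[39:40]
i=41 'c': node 6→6 ·f  → match P1@[40:41]
i=42 'c': node 6→6 ·f  → match P1@[41:42]
i=43 'c': node 6→6 ·f  → match P1@[42:43]
i=44 'b': node 6→13 ·f
i=45 'b': node 13→14
i=46 'c': node 14→15  → match P3@[43:46],P4@[45:46]
i=47 'a': node 15→2 ·f
i=48 'c': node 2→1 ·f
i=49 'a': node 1→2
i=50 'a': node 2→3
i=51 'b': node 3→4
i=52 'b': node 4→5  → match P0@[48:52]
i=53 'c': node 5→17 ·f  → match P4@[52:53]
i=54 'c': node 17→6 ·f  → match P1@[53:54]
i=55 'a': node 6→2 ·f
i=56 'c': node 2→1 ·f
i=57 'b': node 1→13
i=58 'b': node 13→14
i=59 'c': node 14→15  → match P3@[56:59],P4@[58:59]
i=60 'a': node 15→2 ·f
i=61 'a': node 2→3
i=62 'b': node 3→4
i=63 'b': node 4→5  → match P0@[59:63]
i=64 'a': node 5→7 ·f
i=65 'a': node 7→8
i=66 'c': node 8→1 ·f
i=67 'c': node 1→6  → match P1@[66:67]
i=68 'c': node 6→6 ·f  → match P1@[67:68]
i=69 'c': node 6→6 ·f  → match P1@[68:69]
i=70 'a': node 6→2 ·f

All matches (sorted): [[2,4],[5,3],[5,4],[14,2],[15,1],[21,2],[23,4],[29,2],[30,1],[33,1],[37,4],[38,1],[39,1],[40,1],[41,1],[42,1],[43,1],[46,3],[46,4],[52,0],[53,4],[54,1],[59,3],[59,4],[63,0],[67,1],[68,1],[69,1]]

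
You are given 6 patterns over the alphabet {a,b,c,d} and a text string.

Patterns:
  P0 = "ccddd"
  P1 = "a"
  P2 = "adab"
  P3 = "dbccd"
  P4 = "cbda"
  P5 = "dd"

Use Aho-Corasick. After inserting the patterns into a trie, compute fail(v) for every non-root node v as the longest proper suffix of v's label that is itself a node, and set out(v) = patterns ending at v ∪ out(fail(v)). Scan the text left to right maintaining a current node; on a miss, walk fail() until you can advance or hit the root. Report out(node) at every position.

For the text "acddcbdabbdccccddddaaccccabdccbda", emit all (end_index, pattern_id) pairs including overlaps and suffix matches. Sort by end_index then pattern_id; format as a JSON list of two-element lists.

Build automaton:
Trie nodes:
  n0 'ε': a→6 c→1 d→10
  n1 'c': b→15 c→2
  n2 'cc': d→3
  n3 'ccd': d→4
  n4 'ccdd': d→5
  n5 'ccddd': ·  ←P0
  n6 'a': d→7  ←P1
  n7 'ad': a→8
  n8 'ada': b→9
  n9 'adab': ·  ←P2
  n10 'd': b→11 d→18
  n11 'db': c→12
  n12 'dbc': c→13
  n13 'dbcc': d→14
  n14 'dbccd': ·  ←P3
  n15 'cb': d→16
  n16 'cbd': a→17
  n17 'cbda': ·  ←P4
  n18 'dd': ·  ←P5

Failure links (BFS by depth):
  n1('c'): parent n0 fail=0; on 'c' 0 → fail=0;  out ∅∪∅=∅
  n6('a'): parent n0 fail=0; on 'a' 0 → fail=0;  out {1}∪∅={1}
  n10('d'): parent n0 fail=0; on 'd' 0 → fail=0;  out ∅∪∅=∅
  n2('cc'): parent n1 fail=0; on 'c' 0 → fail=1;  out ∅∪∅=∅
  n7('ad'): parent n6 fail=0; on 'd' 0 → fail=10;  out ∅∪∅=∅
  n11('db'): parent n10 fail=0; on 'b' 0 → fail=0;  out ∅∪∅=∅
  n15('cb'): parent n1 fail=0; on 'b' 0 → fail=0;  out ∅∪∅=∅
  n18('dd'): parent n10 fail=0; on 'd' 0 → fail=10;  out {5}∪∅={5}
  n3('ccd'): parent n2 fail=1; on 'd' 1→0 → fail=10;  out ∅∪∅=∅
  n8('ada'): parent n7 fail=10; on 'a' 10→0 → fail=6;  out ∅∪{1}={1}
  n12('dbc'): parent n11 fail=0; on 'c' 0 → fail=1;  out ∅∪∅=∅
  n16('cbd'): parent n15 fail=0; on 'd' 0 → fail=10;  out ∅∪∅=∅
  n4('ccdd'): parent n3 fail=10; on 'd' 10 → fail=18;  out ∅∪{5}={5}
  n9('adab'): parent n8 fail=6; on 'b' 6→0 → fail=0;  out {2}∪∅={2}
  n13('dbcc'): parent n12 fail=1; on 'c' 1 → fail=2;  out ∅∪∅=∅
  n17('cbda'): parent n16 fail=10; on 'a' 10→0 → fail=6;  out {4}∪{1}={1,4}
  n5('ccddd'): parent n4 fail=18; on 'd' 18→10 → fail=18;  out {0}∪{5}={0,5}
  n14('dbccd'): parent n13 fail=2; on 'd' 2 → fail=3;  out {3}∪∅={3}

Run:
[0] read 'a'  n0⇒n6  emit P1@[0:0]
[1] read 'c'  n6⇒n1 ·f
[2] read 'd'  n1⇒n10 ·f
[3] read 'd'  n10⇒n18  emit P5@[2:3]
[4] read 'c'  n18⇒n1 ·f
[5] read 'b'  n1⇒n15
[6] read 'd'  n15⇒n16
[7] read 'a'  n16⇒n17  emit P1@[7:7],P4@[4:7]
[8] read 'b'  n17⇒n0 ·f
[9] read 'b'  n0⇒n0
[10] read 'd'  n0⇒n10
[11] read 'c'  n10⇒n1 ·f
[12] read 'c'  n1⇒n2
[13] read 'c'  n2⇒n2 ·f
[14] read 'c'  n2⇒n2 ·f
[15] read 'd'  n2⇒n3
[16] read 'd'  n3⇒n4  emit P5@[15:16]
[17] read 'd'  n4⇒n5  emit P0@[13:17],P5@[16:17]
[18] read 'd'  n5⇒n18 ·f  emit P5@[17:18]
[19] read 'a'  n18⇒n6 ·f  emit P1@[19:19]
[20] read 'a'  n6⇒n6 ·f  emit P1@[20:20]
[21] read 'c'  n6⇒n1 ·f
[22] read 'c'  n1⇒n2
[23] read 'c'  n2⇒n2 ·f
[24] read 'c'  n2⇒n2 ·f
[25] read 'a'  n2⇒n6 ·f  emit P1@[25:25]
[26] read 'b'  n6⇒n0 ·f
[27] read 'd'  n0⇒n10
[28] read 'c'  n10⇒n1 ·f
[29] read 'c'  n1⇒n2
[30] read 'b'  n2⇒n15 ·f
[31] read 'd'  n15⇒n16
[32] read 'a'  n16⇒n17  emit P1@[32:32],P4@[29:32]

Result: [[0,1],[3,5],[7,1],[7,4],[16,5],[17,0],[17,5],[18,5],[19,1],[20,1],[25,1],[32,1],[32,4]]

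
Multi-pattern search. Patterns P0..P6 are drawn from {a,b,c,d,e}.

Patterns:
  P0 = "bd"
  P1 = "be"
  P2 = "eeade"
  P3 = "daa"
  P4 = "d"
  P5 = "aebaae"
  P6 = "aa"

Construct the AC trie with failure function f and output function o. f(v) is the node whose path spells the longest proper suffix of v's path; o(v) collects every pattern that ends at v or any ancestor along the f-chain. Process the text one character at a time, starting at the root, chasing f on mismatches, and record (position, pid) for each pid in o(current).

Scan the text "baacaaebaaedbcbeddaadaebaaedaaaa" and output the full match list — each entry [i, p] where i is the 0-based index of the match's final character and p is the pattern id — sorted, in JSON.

Build automaton:
Trie (insert patterns):
  0='ε' goto a→12 b→1 d→9 e→4
  1='b' goto d→2 e→3
  2='bd' goto ·  ←P0
  3='be' goto ·  ←P1
  4='e' goto e→5
  5='ee' goto a→6
  6='eea' goto d→7
  7='eead' goto e→8
  8='eeade' goto ·  ←P2
  9='d' goto a→10  ←P4
  10='da' goto a→11
  11='daa' goto ·  ←P3
  12='a' goto a→18 e→13
  13='ae' goto b→14
  14='aeb' goto a→15
  15='aeba' goto a→16
  16='aebaa' goto e→17
  17='aebaae' goto ·  ←P5
  18='aa' goto ·  ←P6

Failure links (BFS by depth):
  n1('b'): parent n0 fail=0; on 'b' 0 → fail=0;  out ∅∪∅=∅
  n4('e'): parent n0 fail=0; on 'e' 0 → fail=0;  out ∅∪∅=∅
  n9('d'): parent n0 fail=0; on 'd' 0 → fail=0;  out {4}∪∅={4}
  n12('a'): parent n0 fail=0; on 'a' 0 → fail=0;  out ∅∪∅=∅
  n2('bd'): parent n1 fail=0; on 'd' 0 → fail=9;  out {0}∪{4}={0,4}
  n3('be'): parent n1 fail=0; on 'e' 0 → fail=4;  out {1}∪∅={1}
  n5('ee'): parent n4 fail=0; on 'e' 0 → fail=4;  out ∅∪∅=∅
  n10('da'): parent n9 fail=0; on 'a' 0 → fail=12;  out ∅∪∅=∅
  n13('ae'): parent n12 fail=0; on 'e' 0 → fail=4;  out ∅∪∅=∅
  n18('aa'): parent n12 fail=0; on 'a' 0 → fail=12;  out {6}∪∅={6}
  n6('eea'): parent n5 fail=4; on 'a' 4→0 → fail=12;  out ∅∪∅=∅
  n11('daa'): parent n10 fail=12; on 'a' 12 → fail=18;  out {3}∪{6}={3,6}
  n14('aeb'): parent n13 fail=4; on 'b' 4→0 → fail=1;  out ∅∪∅=∅
  n7('eead'): parent n6 fail=12; on 'd' 12→0 → fail=9;  out ∅∪{4}={4}
  n15('aeba'): parent n14 fail=1; on 'a' 1→0 → fail=12;  out ∅∪∅=∅
  n8('eeade'): parent n7 fail=9; on 'e' 9→0 → fail=4;  out {2}∪∅={2}
  n16('aebaa'): parent n15 fail=12; on 'a' 12 → fail=18;  out ∅∪{6}={6}
  n17('aebaae'): parent n16 fail=18; on 'e' 18→12 → fail=13;  out {5}∪∅={5}

Run:
pos 0 'b': at 1
pos 1 'a': at 12 (fail-walked)
pos 2 'a': at 18  ** P6@[1:2]
pos 3 'c': at 0 (fail-walked)
pos 4 'a': at 12
pos 5 'a': at 18  ** P6@[4:5]
pos 6 'e': at 13 (fail-walked)
pos 7 'b': at 14
pos 8 'a': at 15
pos 9 'a': at 16  ** P6@[8:9]
pos 10 'e': at 17  ** P5@[5:10]
pos 11 'd': at 9 (fail-walked)  ** P4@[11:11]
pos 12 'b': at 1 (fail-walked)
pos 13 'c': at 0 (fail-walked)
pos 14 'b': at 1
pos 15 'e': at 3  ** P1@[14:15]
pos 16 'd': at 9 (fail-walked)  ** P4@[16:16]
pos 17 'd': at 9 (fail-walked)  ** P4@[17:17]
pos 18 'a': at 10
pos 19 'a': at 11  ** P3@[17:19],P6@[18:19]
pos 20 'd': at 9 (fail-walked)  ** P4@[20:20]
pos 21 'a': at 10
pos 22 'e': at 13 (fail-walked)
pos 23 'b': at 14
pos 24 'a': at 15
pos 25 'a': at 16  ** P6@[24:25]
pos 26 'e': at 17  ** P5@[21:26]
pos 27 'd': at 9 (fail-walked)  ** P4@[27:27]
pos 28 'a': at 10
pos 29 'a': at 11  ** P3@[27:29],P6@[28:29]
pos 30 'a': at 18 (fail-walked)  ** P6@[29:30]
pos 31 'a': at 18 (fail-walked)  ** P6@[30:31]

Result: [[2,6],[5,6],[9,6],[10,5],[11,4],[15,1],[16,4],[17,4],[19,3],[19,6],[20,4],[25,6],[26,5],[27,4],[29,3],[29,6],[30,6],[31,6]]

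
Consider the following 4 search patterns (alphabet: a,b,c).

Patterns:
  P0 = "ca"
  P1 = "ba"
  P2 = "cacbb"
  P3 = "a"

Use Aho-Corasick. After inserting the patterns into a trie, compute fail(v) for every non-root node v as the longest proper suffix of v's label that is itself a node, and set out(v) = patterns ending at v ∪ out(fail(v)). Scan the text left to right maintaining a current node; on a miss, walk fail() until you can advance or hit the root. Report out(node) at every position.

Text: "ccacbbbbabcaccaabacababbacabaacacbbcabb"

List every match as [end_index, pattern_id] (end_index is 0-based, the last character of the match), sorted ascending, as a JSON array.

Build automaton:
Trie nodes:
  n0 'ε': a→8 b→3 c→1
  n1 'c': a→2
  n2 'ca': c→5  [P0 ends]
  n3 'b': a→4
  n4 'ba': ·  [P1 ends]
  n5 'cac': b→6
  n6 'cacb': b→7
  n7 'cacbb': ·  [P2 ends]
  n8 'a': ·  [P3 ends]

Failure links (BFS by depth):
  fail(1) 'c': from fail(0)=0 chase 'c': 0 ⇒ 0;  out=∅∪out(0)=∅
  fail(3) 'b': from fail(0)=0 chase 'b': 0 ⇒ 0;  out=∅∪out(0)=∅
  fail(8) 'a': from fail(0)=0 chase 'a': 0 ⇒ 0;  out={3}∪out(0)={3}
  fail(2) 'ca': from fail(1)=0 chase 'a': 0 ⇒ 8;  out={0}∪out(8)={0,3}
  fail(4) 'ba': from fail(3)=0 chase 'a': 0 ⇒ 8;  out={1}∪out(8)={1,3}
  fail(5) 'cac': from fail(2)=8 chase 'c': 8→0 ⇒ 1;  out=∅∪out(1)=∅
  fail(6) 'cacb': from fail(5)=1 chase 'b': 1→0 ⇒ 3;  out=∅∪out(3)=∅
  fail(7) 'cacbb': from fail(6)=3 chase 'b': 3→0 ⇒ 3;  out={2}∪out(3)={2}

Run:
[0] read 'c'  n0⇒n1
[1] read 'c'  n1⇒n1 (fail-walked)
[2] read 'a'  n1⇒n2  ** P0@[1:2],P3@[2:2]
[3] read 'c'  n2⇒n5
[4] read 'b'  n5⇒n6
[5] read 'b'  n6⇒n7  ** P2@[1:5]
[6] read 'b'  n7⇒n3 (fail-walked)
[7] read 'b'  n3⇒n3 (fail-walked)
[8] read 'a'  n3⇒n4  ** P1@[7:8],P3@[8:8]
[9] read 'b'  n4⇒n3 (fail-walked)
[10] read 'c'  n3⇒n1 (fail-walked)
[11] read 'a'  n1⇒n2  ** P0@[10:11],P3@[11:11]
[12] read 'c'  n2⇒n5
[13] read 'c'  n5⇒n1 (fail-walked)
[14] read 'a'  n1⇒n2  ** P0@[13:14],P3@[14:14]
[15] read 'a'  n2⇒n8 (fail-walked)  ** P3@[15:15]
[16] read 'b'  n8⇒n3 (fail-walked)
[17] read 'a'  n3⇒n4  ** P1@[16:17],P3@[17:17]
[18] read 'c'  n4⇒n1 (fail-walked)
[19] read 'a'  n1⇒n2  ** P0@[18:19],P3@[19:19]
[20] read 'b'  n2⇒n3 (fail-walked)
[21] read 'a'  n3⇒n4  ** P1@[20:21],P3@[21:21]
[22] read 'b'  n4⇒n3 (fail-walked)
[23] read 'b'  n3⇒n3 (fail-walked)
[24] read 'a'  n3⇒n4  ** P1@[23:24],P3@[24:24]
[25] read 'c'  n4⇒n1 (fail-walked)
[26] read 'a'  n1⇒n2  ** P0@[25:26],P3@[26:26]
[27] read 'b'  n2⇒n3 (fail-walked)
[28] read 'a'  n3⇒n4  ** P1@[27:28],P3@[28:28]
[29] read 'a'  n4⇒n8 (fail-walked)  ** P3@[29:29]
[30] read 'c'  n8⇒n1 (fail-walked)
[31] read 'a'  n1⇒n2  ** P0@[30:31],P3@[31:31]
[32] read 'c'  n2⇒n5
[33] read 'b'  n5⇒n6
[34] read 'b'  n6⇒n7  ** P2@[30:34]
[35] read 'c'  n7⇒n1 (fail-walked)
[36] read 'a'  n1⇒n2  ** P0@[35:36],P3@[36:36]
[37] read 'b'  n2⇒n3 (fail-walked)
[38] read 'b'  n3⇒n3 (fail-walked)

All matches (sorted): [[2,0],[2,3],[5,2],[8,1],[8,3],[11,0],[11,3],[14,0],[14,3],[15,3],[17,1],[17,3],[19,0],[19,3],[21,1],[21,3],[24,1],[24,3],[26,0],[26,3],[28,1],[28,3],[29,3],[31,0],[31,3],[34,2],[36,0],[36,3]]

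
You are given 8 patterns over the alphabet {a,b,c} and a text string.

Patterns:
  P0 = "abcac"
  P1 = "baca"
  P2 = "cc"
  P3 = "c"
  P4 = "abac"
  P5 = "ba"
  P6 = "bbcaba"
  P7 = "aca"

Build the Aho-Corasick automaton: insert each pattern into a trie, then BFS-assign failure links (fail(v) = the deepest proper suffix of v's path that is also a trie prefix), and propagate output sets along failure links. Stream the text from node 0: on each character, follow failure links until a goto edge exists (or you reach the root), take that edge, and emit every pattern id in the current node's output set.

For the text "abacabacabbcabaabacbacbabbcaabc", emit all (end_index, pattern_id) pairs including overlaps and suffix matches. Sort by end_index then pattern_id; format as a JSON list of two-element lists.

Build:
Trie nodes:
  n0 'ε': a→1 b→6 c→10
  n1 'a': b→2 c→19
  n2 'ab': a→12 c→3
  n3 'abc': a→4
  n4 'abca': c→5
  n5 'abcac': ·  ←P0
  n6 'b': a→7 b→14
  n7 'ba': c→8  ←P5
  n8 'bac': a→9
  n9 'baca': ·  ←P1
  n10 'c': c→11  ←P3
  n11 'cc': ·  ←P2
  n12 'aba': c→13
  n13 'abac': ·  ←P4
  n14 'bb': c→15
  n15 'bbc': a→16
  n16 'bbca': b→17
  n17 'bbcab': a→18
  n18 'bbcaba': ·  ←P6
  n19 'ac': a→20
  n20 'aca': ·  ←P7

BFS fail/out derivation:
  fail(1) 'a': from fail(0)=0 chase 'a': 0 ⇒ 0;  out=∅∪out(0)=∅
  fail(6) 'b': from fail(0)=0 chase 'b': 0 ⇒ 0;  out=∅∪out(0)=∅
  fail(10) 'c': from fail(0)=0 chase 'c': 0 ⇒ 0;  out={3}∪out(0)={3}
  fail(2) 'ab': from fail(1)=0 chase 'b': 0 ⇒ 6;  out=∅∪out(6)=∅
  fail(7) 'ba': from fail(6)=0 chase 'a': 0 ⇒ 1;  out={5}∪out(1)={5}
  fail(11) 'cc': from fail(10)=0 chase 'c': 0 ⇒ 10;  out={2}∪out(10)={2,3}
  fail(14) 'bb': from fail(6)=0 chase 'b': 0 ⇒ 6;  out=∅∪out(6)=∅
  fail(19) 'ac': from fail(1)=0 chase 'c': 0 ⇒ 10;  out=∅∪out(10)={3}
  fail(3) 'abc': from fail(2)=6 chase 'c': 6→0 ⇒ 10;  out=∅∪out(10)={3}
  fail(8) 'bac': from fail(7)=1 chase 'c': 1 ⇒ 19;  out=∅∪out(19)={3}
  fail(12) 'aba': from fail(2)=6 chase 'a': 6 ⇒ 7;  out=∅∪out(7)={5}
  fail(15) 'bbc': from fail(14)=6 chase 'c': 6→0 ⇒ 10;  out=∅∪out(10)={3}
  fail(20) 'aca': from fail(19)=10 chase 'a': 10→0 ⇒ 1;  out={7}∪out(1)={7}
  fail(4) 'abca': from fail(3)=10 chase 'a': 10→0 ⇒ 1;  out=∅∪out(1)=∅
  fail(9) 'baca': from fail(8)=19 chase 'a': 19 ⇒ 20;  out={1}∪out(20)={1,7}
  fail(13) 'abac': from fail(12)=7 chase 'c': 7 ⇒ 8;  out={4}∪out(8)={3,4}
  fail(16) 'bbca': from fail(15)=10 chase 'a': 10→0 ⇒ 1;  out=∅∪out(1)=∅
  fail(5) 'abcac': from fail(4)=1 chase 'c': 1 ⇒ 19;  out={0}∪out(19)={0,3}
  fail(17) 'bbcab': from fail(16)=1 chase 'b': 1 ⇒ 2;  out=∅∪out(2)=∅
  fail(18) 'bbcaba': from fail(17)=2 chase 'a': 2 ⇒ 12;  out={6}∪out(12)={5,6}

Text stream:
pos 0 'a': at 1
pos 1 'b': at 2
pos 2 'a': at 12  ** P5@[1:2]
pos 3 'c': at 13  ** P3@[3:3],P4@[0:3]
pos 4 'a': at 9 (via fail)  ** P1@[1:4],P7@[2:4]
pos 5 'b': at 2 (via fail)
pos 6 'a': at 12  ** P5@[5:6]
pos 7 'c': at 13  ** P3@[7:7],P4@[4:7]
pos 8 'a': at 9 (via fail)  ** P1@[5:8],P7@[6:8]
pos 9 'b': at 2 (via fail)
pos 10 'b': at 14 (via fail)
pos 11 'c': at 15  ** P3@[11:11]
pos 12 'a': at 16
pos 13 'b': at 17
pos 14 'a': at 18  ** P5@[13:14],P6@[9:14]
pos 15 'a': at 1 (via fail)
pos 16 'b': at 2
pos 17 'a': at 12  ** P5@[16:17]
pos 18 'c': at 13  ** P3@[18:18],P4@[15:18]
pos 19 'b': at 6 (via fail)
pos 20 'a': at 7  ** P5@[19:20]
pos 21 'c': at 8  ** P3@[21:21]
pos 22 'b': at 6 (via fail)
pos 23 'a': at 7  ** P5@[22:23]
pos 24 'b': at 2 (via fail)
pos 25 'b': at 14 (via fail)
pos 26 'c': at 15  ** P3@[26:26]
pos 27 'a': at 16
pos 28 'a': at 1 (via fail)
pos 29 'b': at 2
pos 30 'c': at 3  ** P3@[30:30]

All matches (sorted): [[2,5],[3,3],[3,4],[4,1],[4,7],[6,5],[7,3],[7,4],[8,1],[8,7],[11,3],[14,5],[14,6],[17,5],[18,3],[18,4],[20,5],[21,3],[23,5],[26,3],[30,3]]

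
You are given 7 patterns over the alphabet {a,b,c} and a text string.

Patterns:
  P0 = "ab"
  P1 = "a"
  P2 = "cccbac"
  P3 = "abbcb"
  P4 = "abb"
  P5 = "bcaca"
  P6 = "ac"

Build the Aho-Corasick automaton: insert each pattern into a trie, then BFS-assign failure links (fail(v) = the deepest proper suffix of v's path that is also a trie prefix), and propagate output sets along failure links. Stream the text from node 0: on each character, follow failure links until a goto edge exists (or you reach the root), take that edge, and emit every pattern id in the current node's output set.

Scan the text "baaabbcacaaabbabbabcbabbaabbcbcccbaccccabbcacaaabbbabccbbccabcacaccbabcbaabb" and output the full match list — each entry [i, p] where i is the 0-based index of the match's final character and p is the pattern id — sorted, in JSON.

Construct AC machine:
Trie (insert patterns):
  0='ε' goto a→1 b→12 c→3
  1='a' goto b→2 c→17  ←P1
  2='ab' goto b→9  ←P0
  3='c' goto c→4
  4='cc' goto c→5
  5='ccc' goto b→6
  6='cccb' goto a→7
  7='cccba' goto c→8
  8='cccbac' goto ·  ←P2
  9='abb' goto c→10  ←P4
  10='abbc' goto b→11
  11='abbcb' goto ·  ←P3
  12='b' goto c→13
  13='bc' goto a→14
  14='bca' goto c→15
  15='bcac' goto a→16
  16='bcaca' goto ·  ←P5
  17='ac' goto ·  ←P6

Failure links (BFS by depth):
  n1('a'): parent n0 fail=0; on 'a' 0 → fail=0;  out {1}∪∅={1}
  n3('c'): parent n0 fail=0; on 'c' 0 → fail=0;  out ∅∪∅=∅
  n12('b'): parent n0 fail=0; on 'b' 0 → fail=0;  out ∅∪∅=∅
  n2('ab'): parent n1 fail=0; on 'b' 0 → fail=12;  out {0}∪∅={0}
  n4('cc'): parent n3 fail=0; on 'c' 0 → fail=3;  out ∅∪∅=∅
  n13('bc'): parent n12 fail=0; on 'c' 0 → fail=3;  out ∅∪∅=∅
  n17('ac'): parent n1 fail=0; on 'c' 0 → fail=3;  out {6}∪∅={6}
  n5('ccc'): parent n4 fail=3; on 'c' 3 → fail=4;  out ∅∪∅=∅
  n9('abb'): parent n2 fail=12; on 'b' 12→0 → fail=12;  out {4}∪∅={4}
  n14('bca'): parent n13 fail=3; on 'a' 3→0 → fail=1;  out ∅∪{1}={1}
  n6('cccb'): parent n5 fail=4; on 'b' 4→3→0 → fail=12;  out ∅∪∅=∅
  n10('abbc'): parent n9 fail=12; on 'c' 12 → fail=13;  out ∅∪∅=∅
  n15('bcac'): parent n14 fail=1; on 'c' 1 → fail=17;  out ∅∪{6}={6}
  n7('cccba'): parent n6 fail=12; on 'a' 12→0 → fail=1;  out ∅∪{1}={1}
  n11('abbcb'): parent n10 fail=13; on 'b' 13→3→0 → fail=12;  out {3}∪∅={3}
  n16('bcaca'): parent n15 fail=17; on 'a' 17→3→0 → fail=1;  out {5}∪{1}={1,5}
  n8('cccbac'): parent n7 fail=1; on 'c' 1 → fail=17;  out {2}∪{6}={2,6}

Scan:
[0] read 'b'  n0⇒n12
[1] read 'a'  n12⇒n1 ·f  → match P1@[1:1]
[2] read 'a'  n1⇒n1 ·f  → match P1@[2:2]
[3] read 'a'  n1⇒n1 ·f  → match P1@[3:3]
[4] read 'b'  n1⇒n2  → match P0@[3:4]
[5] read 'b'  n2⇒n9  → match P4@[3:5]
[6] read 'c'  n9⇒n10
[7] read 'a'  n10⇒n14 ·f  → match P1@[7:7]
[8] read 'c'  n14⇒n15  → match P6@[7:8]
[9] read 'a'  n15⇒n16  → match P1@[9:9],P5@[5:9]
[10] read 'a'  n16⇒n1 ·f  → match P1@[10:10]
[11] read 'a'  n1⇒n1 ·f  → match P1@[11:11]
[12] read 'b'  n1⇒n2  → match P0@[11:12]
[13] read 'b'  n2⇒n9  → match P4@[11:13]
[14] read 'a'  n9⇒n1 ·f  → match P1@[14:14]
[15] read 'b'  n1⇒n2  → match P0@[14:15]
[16] read 'b'  n2⇒n9  → match P4@[14:16]
[17] read 'a'  n9⇒n1 ·f  → match P1@[17:17]
[18] read 'b'  n1⇒n2  → match P0@[17:18]
[19] read 'c'  n2⇒n13 ·f
[20] read 'b'  n13⇒n12 ·f
[21] read 'a'  n12⇒n1 ·f  → match P1@[21:21]
[22] read 'b'  n1⇒n2  → match P0@[21:22]
[23] read 'b'  n2⇒n9  → match P4@[21:23]
[24] read 'a'  n9⇒n1 ·f  → match P1@[24:24]
[25] read 'a'  n1⇒n1 ·f  → match P1@[25:25]
[26] read 'b'  n1⇒n2  → match P0@[25:26]
[27] read 'b'  n2⇒n9  → match P4@[25:27]
[28] read 'c'  n9⇒n10
[29] read 'b'  n10⇒n11  → match P3@[25:29]
[30] read 'c'  n11⇒n13 ·f
[31] read 'c'  n13⇒n4 ·f
[32] read 'c'  n4⇒n5
[33] read 'b'  n5⇒n6
[34] read 'a'  n6⇒n7  → match P1@[34:34]
[35] read 'c'  n7⇒n8  → match P2@[30:35],P6@[34:35]
[36] read 'c'  n8⇒n4 ·f
[37] read 'c'  n4⇒n5
[38] read 'c'  n5⇒n5 ·f
[39] read 'a'  n5⇒n1 ·f  → match P1@[39:39]
[40] read 'b'  n1⇒n2  → match P0@[39:40]
[41] read 'b'  n2⇒n9  → match P4@[39:41]
[42] read 'c'  n9⇒n10
[43] read 'a'  n10⇒n14 ·f  → match P1@[43:43]
[44] read 'c'  n14⇒n15  → match P6@[43:44]
[45] read 'a'  n15⇒n16  → match P1@[45:45],P5@[41:45]
[46] read 'a'  n16⇒n1 ·f  → match P1@[46:46]
[47] read 'a'  n1⇒n1 ·f  → match P1@[47:47]
[48] read 'b'  n1⇒n2  → match P0@[47:48]
[49] read 'b'  n2⇒n9  → match P4@[47:49]
[50] read 'b'  n9⇒n12 ·f
[51] read 'a'  n12⇒n1 ·f  → match P1@[51:51]
[52] read 'b'  n1⇒n2  → match P0@[51:52]
[53] read 'c'  n2⇒n13 ·f
[54] read 'c'  n13⇒n4 ·f
[55] read 'b'  n4⇒n12 ·f
[56] read 'b'  n12⇒n12 ·f
[57] read 'c'  n12⇒n13
[58] read 'c'  n13⇒n4 ·f
[59] read 'a'  n4⇒n1 ·f  → match P1@[59:59]
[60] read 'b'  n1⇒n2  → match P0@[59:60]
[61] read 'c'  n2⇒n13 ·f
[62] read 'a'  n13⇒n14  → match P1@[62:62]
[63] read 'c'  n14⇒n15  → match P6@[62:63]
[64] read 'a'  n15⇒n16  → match P1@[64:64],P5@[60:64]
[65] read 'c'  n16⇒n17 ·f  → match P6@[64:65]
[66] read 'c'  n17⇒n4 ·f
[67] read 'b'  n4⇒n12 ·f
[68] read 'a'  n12⇒n1 ·f  → match P1@[68:68]
[69] read 'b'  n1⇒n2  → match P0@[68:69]
[70] read 'c'  n2⇒n13 ·f
[71] read 'b'  n13⇒n12 ·f
[72] read 'a'  n12⇒n1 ·f  → match P1@[72:72]
[73] read 'a'  n1⇒n1 ·f  → match P1@[73:73]
[74] read 'b'  n1⇒n2  → match P0@[73:74]
[75] read 'b'  n2⇒n9  → match P4@[73:75]

All matches (sorted): [[1,1],[2,1],[3,1],[4,0],[5,4],[7,1],[8,6],[9,1],[9,5],[10,1],[11,1],[12,0],[13,4],[14,1],[15,0],[16,4],[17,1],[18,0],[21,1],[22,0],[23,4],[24,1],[25,1],[26,0],[27,4],[29,3],[34,1],[35,2],[35,6],[39,1],[40,0],[41,4],[43,1],[44,6],[45,1],[45,5],[46,1],[47,1],[48,0],[49,4],[51,1],[52,0],[59,1],[60,0],[62,1],[63,6],[64,1],[64,5],[65,6],[68,1],[69,0],[72,1],[73,1],[74,0],[75,4]]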